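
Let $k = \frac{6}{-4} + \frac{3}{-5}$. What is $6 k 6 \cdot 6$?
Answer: $- \frac{2268}{5} \approx -453.6$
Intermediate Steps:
$k = - \frac{21}{10}$ ($k = 6 \left(- \frac{1}{4}\right) + 3 \left(- \frac{1}{5}\right) = - \frac{3}{2} - \frac{3}{5} = - \frac{21}{10} \approx -2.1$)
$6 k 6 \cdot 6 = 6 \left(- \frac{21}{10}\right) 6 \cdot 6 = 6 \left(\left(- \frac{63}{5}\right) 6\right) = 6 \left(- \frac{378}{5}\right) = - \frac{2268}{5}$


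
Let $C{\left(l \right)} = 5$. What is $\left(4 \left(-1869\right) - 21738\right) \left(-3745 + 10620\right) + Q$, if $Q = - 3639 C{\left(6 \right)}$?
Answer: $-200864445$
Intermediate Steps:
$Q = -18195$ ($Q = \left(-3639\right) 5 = -18195$)
$\left(4 \left(-1869\right) - 21738\right) \left(-3745 + 10620\right) + Q = \left(4 \left(-1869\right) - 21738\right) \left(-3745 + 10620\right) - 18195 = \left(-7476 - 21738\right) 6875 - 18195 = \left(-29214\right) 6875 - 18195 = -200846250 - 18195 = -200864445$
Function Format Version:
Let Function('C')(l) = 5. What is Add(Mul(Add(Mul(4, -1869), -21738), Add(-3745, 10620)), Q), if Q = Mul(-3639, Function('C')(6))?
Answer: -200864445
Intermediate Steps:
Q = -18195 (Q = Mul(-3639, 5) = -18195)
Add(Mul(Add(Mul(4, -1869), -21738), Add(-3745, 10620)), Q) = Add(Mul(Add(Mul(4, -1869), -21738), Add(-3745, 10620)), -18195) = Add(Mul(Add(-7476, -21738), 6875), -18195) = Add(Mul(-29214, 6875), -18195) = Add(-200846250, -18195) = -200864445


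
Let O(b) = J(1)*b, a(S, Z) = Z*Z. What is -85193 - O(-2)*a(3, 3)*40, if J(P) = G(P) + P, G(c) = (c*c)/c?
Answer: -83753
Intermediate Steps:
G(c) = c (G(c) = c**2/c = c)
J(P) = 2*P (J(P) = P + P = 2*P)
a(S, Z) = Z**2
O(b) = 2*b (O(b) = (2*1)*b = 2*b)
-85193 - O(-2)*a(3, 3)*40 = -85193 - (2*(-2))*3**2*40 = -85193 - (-4*9)*40 = -85193 - (-36)*40 = -85193 - 1*(-1440) = -85193 + 1440 = -83753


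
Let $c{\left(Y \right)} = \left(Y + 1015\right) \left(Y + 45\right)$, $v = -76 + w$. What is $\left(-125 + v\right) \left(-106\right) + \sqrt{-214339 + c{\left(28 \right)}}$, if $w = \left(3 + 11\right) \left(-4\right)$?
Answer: $27242 + 10 i \sqrt{1382} \approx 27242.0 + 371.75 i$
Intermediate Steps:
$w = -56$ ($w = 14 \left(-4\right) = -56$)
$v = -132$ ($v = -76 - 56 = -132$)
$c{\left(Y \right)} = \left(45 + Y\right) \left(1015 + Y\right)$ ($c{\left(Y \right)} = \left(1015 + Y\right) \left(45 + Y\right) = \left(45 + Y\right) \left(1015 + Y\right)$)
$\left(-125 + v\right) \left(-106\right) + \sqrt{-214339 + c{\left(28 \right)}} = \left(-125 - 132\right) \left(-106\right) + \sqrt{-214339 + \left(45675 + 28^{2} + 1060 \cdot 28\right)} = \left(-257\right) \left(-106\right) + \sqrt{-214339 + \left(45675 + 784 + 29680\right)} = 27242 + \sqrt{-214339 + 76139} = 27242 + \sqrt{-138200} = 27242 + 10 i \sqrt{1382}$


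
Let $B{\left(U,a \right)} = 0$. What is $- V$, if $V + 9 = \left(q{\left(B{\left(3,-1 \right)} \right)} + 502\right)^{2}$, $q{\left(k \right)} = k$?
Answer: $-251995$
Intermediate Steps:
$V = 251995$ ($V = -9 + \left(0 + 502\right)^{2} = -9 + 502^{2} = -9 + 252004 = 251995$)
$- V = \left(-1\right) 251995 = -251995$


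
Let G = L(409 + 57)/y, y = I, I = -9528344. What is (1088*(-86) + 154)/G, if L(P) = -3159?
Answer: -296693575472/1053 ≈ -2.8176e+8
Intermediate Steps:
y = -9528344
G = 3159/9528344 (G = -3159/(-9528344) = -3159*(-1/9528344) = 3159/9528344 ≈ 0.00033154)
(1088*(-86) + 154)/G = (1088*(-86) + 154)/(3159/9528344) = (-93568 + 154)*(9528344/3159) = -93414*9528344/3159 = -296693575472/1053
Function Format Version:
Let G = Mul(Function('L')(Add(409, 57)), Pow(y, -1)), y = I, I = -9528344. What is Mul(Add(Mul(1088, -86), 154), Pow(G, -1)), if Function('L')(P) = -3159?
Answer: Rational(-296693575472, 1053) ≈ -2.8176e+8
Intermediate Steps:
y = -9528344
G = Rational(3159, 9528344) (G = Mul(-3159, Pow(-9528344, -1)) = Mul(-3159, Rational(-1, 9528344)) = Rational(3159, 9528344) ≈ 0.00033154)
Mul(Add(Mul(1088, -86), 154), Pow(G, -1)) = Mul(Add(Mul(1088, -86), 154), Pow(Rational(3159, 9528344), -1)) = Mul(Add(-93568, 154), Rational(9528344, 3159)) = Mul(-93414, Rational(9528344, 3159)) = Rational(-296693575472, 1053)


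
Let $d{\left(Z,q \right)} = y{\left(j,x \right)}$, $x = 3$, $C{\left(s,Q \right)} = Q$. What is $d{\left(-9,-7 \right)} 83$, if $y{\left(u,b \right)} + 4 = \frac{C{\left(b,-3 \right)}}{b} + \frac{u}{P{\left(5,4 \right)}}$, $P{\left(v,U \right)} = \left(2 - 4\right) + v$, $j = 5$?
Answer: $- \frac{830}{3} \approx -276.67$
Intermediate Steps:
$P{\left(v,U \right)} = -2 + v$
$y{\left(u,b \right)} = -4 - \frac{3}{b} + \frac{u}{3}$ ($y{\left(u,b \right)} = -4 + \left(- \frac{3}{b} + \frac{u}{-2 + 5}\right) = -4 + \left(- \frac{3}{b} + \frac{u}{3}\right) = -4 - \frac{3}{b} + \frac{u}{3}$)
$d{\left(Z,q \right)} = - \frac{10}{3}$ ($d{\left(Z,q \right)} = -4 - \frac{3}{3} + \frac{1}{3} \cdot 5 = -4 - 1 + \frac{5}{3} = - \frac{10}{3}$)
$d{\left(-9,-7 \right)} 83 = \left(- \frac{10}{3}\right) 83 = - \frac{830}{3}$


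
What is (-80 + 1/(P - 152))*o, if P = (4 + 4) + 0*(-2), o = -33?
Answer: 126731/48 ≈ 2640.2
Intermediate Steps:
P = 8 (P = 8 + 0 = 8)
(-80 + 1/(P - 152))*o = (-80 + 1/(8 - 152))*(-33) = (-80 + 1/(-144))*(-33) = (-80 - 1/144)*(-33) = -11521/144*(-33) = 126731/48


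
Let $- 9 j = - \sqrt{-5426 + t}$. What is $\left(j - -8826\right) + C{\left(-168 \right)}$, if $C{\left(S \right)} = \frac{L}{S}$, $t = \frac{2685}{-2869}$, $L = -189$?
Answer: $\frac{70617}{8} + \frac{i \sqrt{44669982851}}{25821} \approx 8827.1 + 8.1853 i$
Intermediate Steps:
$t = - \frac{2685}{2869}$ ($t = 2685 \left(- \frac{1}{2869}\right) = - \frac{2685}{2869} \approx -0.93587$)
$j = \frac{i \sqrt{44669982851}}{25821}$ ($j = - \frac{\left(-1\right) \sqrt{-5426 - \frac{2685}{2869}}}{9} = - \frac{\left(-1\right) \sqrt{- \frac{15569879}{2869}}}{9} = - \frac{\left(-1\right) \frac{i \sqrt{44669982851}}{2869}}{9} = - \frac{\left(- \frac{1}{2869}\right) i \sqrt{44669982851}}{9} = \frac{i \sqrt{44669982851}}{25821} \approx 8.1853 i$)
$C{\left(S \right)} = - \frac{189}{S}$
$\left(j - -8826\right) + C{\left(-168 \right)} = \left(\frac{i \sqrt{44669982851}}{25821} - -8826\right) - \frac{189}{-168} = \left(\frac{i \sqrt{44669982851}}{25821} + 8826\right) - - \frac{9}{8} = \left(8826 + \frac{i \sqrt{44669982851}}{25821}\right) + \frac{9}{8} = \frac{70617}{8} + \frac{i \sqrt{44669982851}}{25821}$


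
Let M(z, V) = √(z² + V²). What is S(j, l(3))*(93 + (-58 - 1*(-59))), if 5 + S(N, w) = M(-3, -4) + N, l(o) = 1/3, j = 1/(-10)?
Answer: -47/5 ≈ -9.4000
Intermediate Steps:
M(z, V) = √(V² + z²)
j = -⅒ ≈ -0.10000
l(o) = ⅓
S(N, w) = N (S(N, w) = -5 + (√((-4)² + (-3)²) + N) = -5 + (√(16 + 9) + N) = -5 + (√25 + N) = -5 + (5 + N) = N)
S(j, l(3))*(93 + (-58 - 1*(-59))) = -(93 + (-58 - 1*(-59)))/10 = -(93 + (-58 + 59))/10 = -(93 + 1)/10 = -⅒*94 = -47/5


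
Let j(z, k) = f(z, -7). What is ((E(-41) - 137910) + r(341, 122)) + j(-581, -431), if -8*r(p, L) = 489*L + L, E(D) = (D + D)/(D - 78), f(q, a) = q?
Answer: -34739149/238 ≈ -1.4596e+5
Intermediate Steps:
j(z, k) = z
E(D) = 2*D/(-78 + D) (E(D) = (2*D)/(-78 + D) = 2*D/(-78 + D))
r(p, L) = -245*L/4 (r(p, L) = -(489*L + L)/8 = -245*L/4)
((E(-41) - 137910) + r(341, 122)) + j(-581, -431) = ((2*(-41)/(-78 - 41) - 137910) - 245/4*122) - 581 = ((2*(-41)/(-119) - 137910) - 14945/2) - 581 = ((2*(-41)*(-1/119) - 137910) - 14945/2) - 581 = ((82/119 - 137910) - 14945/2) - 581 = (-16411208/119 - 14945/2) - 581 = -34600871/238 - 581 = -34739149/238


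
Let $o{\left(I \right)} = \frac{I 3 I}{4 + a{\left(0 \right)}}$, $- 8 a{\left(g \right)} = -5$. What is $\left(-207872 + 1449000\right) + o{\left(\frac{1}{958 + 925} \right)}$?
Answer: $\frac{162824194196128}{131190493} \approx 1.2411 \cdot 10^{6}$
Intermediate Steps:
$a{\left(g \right)} = \frac{5}{8}$ ($a{\left(g \right)} = \left(- \frac{1}{8}\right) \left(-5\right) = \frac{5}{8}$)
$o{\left(I \right)} = \frac{24 I^{2}}{37}$ ($o{\left(I \right)} = \frac{I 3 I}{4 + \frac{5}{8}} = \frac{3 I I}{\frac{37}{8}} = 3 I^{2} \cdot \frac{8}{37} = \frac{24 I^{2}}{37}$)
$\left(-207872 + 1449000\right) + o{\left(\frac{1}{958 + 925} \right)} = \left(-207872 + 1449000\right) + \frac{24 \left(\frac{1}{958 + 925}\right)^{2}}{37} = 1241128 + \frac{24 \left(\frac{1}{1883}\right)^{2}}{37} = 1241128 + \frac{24}{37 \cdot 3545689} = 1241128 + \frac{24}{37} \cdot \frac{1}{3545689} = 1241128 + \frac{24}{131190493} = \frac{162824194196128}{131190493}$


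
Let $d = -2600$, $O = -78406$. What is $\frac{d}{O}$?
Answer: $\frac{1300}{39203} \approx 0.033161$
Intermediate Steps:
$\frac{d}{O} = - \frac{2600}{-78406} = \left(-2600\right) \left(- \frac{1}{78406}\right) = \frac{1300}{39203}$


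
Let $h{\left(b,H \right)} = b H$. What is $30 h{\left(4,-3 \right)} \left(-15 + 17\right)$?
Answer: $-720$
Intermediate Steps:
$h{\left(b,H \right)} = H b$
$30 h{\left(4,-3 \right)} \left(-15 + 17\right) = 30 \left(\left(-3\right) 4\right) \left(-15 + 17\right) = 30 \left(-12\right) 2 = \left(-360\right) 2 = -720$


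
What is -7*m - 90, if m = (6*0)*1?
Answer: -90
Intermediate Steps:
m = 0 (m = 0*1 = 0)
-7*m - 90 = -7*0 - 90 = 0 - 90 = -90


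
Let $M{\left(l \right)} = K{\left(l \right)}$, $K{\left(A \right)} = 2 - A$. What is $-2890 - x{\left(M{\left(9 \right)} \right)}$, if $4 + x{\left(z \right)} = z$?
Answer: $-2879$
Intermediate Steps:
$M{\left(l \right)} = 2 - l$
$x{\left(z \right)} = -4 + z$
$-2890 - x{\left(M{\left(9 \right)} \right)} = -2890 - \left(-4 + \left(2 - 9\right)\right) = -2890 - \left(-4 - 7\right) = -2890 - -11 = -2890 + 11 = -2879$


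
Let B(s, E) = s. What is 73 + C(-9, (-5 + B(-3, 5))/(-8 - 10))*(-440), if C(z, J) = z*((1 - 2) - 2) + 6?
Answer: -14447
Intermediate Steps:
C(z, J) = 6 - 3*z (C(z, J) = z*(-1 - 2) + 6 = z*(-3) + 6 = -3*z + 6 = 6 - 3*z)
73 + C(-9, (-5 + B(-3, 5))/(-8 - 10))*(-440) = 73 + (6 - 3*(-9))*(-440) = 73 + (6 + 27)*(-440) = 73 + 33*(-440) = 73 - 14520 = -14447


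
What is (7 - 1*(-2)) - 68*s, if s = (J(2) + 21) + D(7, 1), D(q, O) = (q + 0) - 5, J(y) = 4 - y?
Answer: -1691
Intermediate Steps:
D(q, O) = -5 + q (D(q, O) = q - 5 = -5 + q)
s = 25 (s = ((4 - 1*2) + 21) + (-5 + 7) = ((4 - 2) + 21) + 2 = (2 + 21) + 2 = 23 + 2 = 25)
(7 - 1*(-2)) - 68*s = (7 - 1*(-2)) - 68*25 = (7 + 2) - 1700 = 9 - 1700 = -1691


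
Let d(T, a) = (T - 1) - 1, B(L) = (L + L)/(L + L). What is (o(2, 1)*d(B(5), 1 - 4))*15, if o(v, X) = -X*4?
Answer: 60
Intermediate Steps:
o(v, X) = -4*X
B(L) = 1 (B(L) = (2*L)/((2*L)) = (2*L)*(1/(2*L)) = 1)
d(T, a) = -2 + T (d(T, a) = (-1 + T) - 1 = -2 + T)
(o(2, 1)*d(B(5), 1 - 4))*15 = ((-4*1)*(-2 + 1))*15 = -4*(-1)*15 = 4*15 = 60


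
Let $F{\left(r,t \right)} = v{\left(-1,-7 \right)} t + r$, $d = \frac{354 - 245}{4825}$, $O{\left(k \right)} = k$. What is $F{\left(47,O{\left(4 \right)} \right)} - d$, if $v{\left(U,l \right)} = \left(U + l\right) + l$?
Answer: $- \frac{62834}{4825} \approx -13.023$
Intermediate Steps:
$d = \frac{109}{4825}$ ($d = 109 \cdot \frac{1}{4825} = \frac{109}{4825} \approx 0.022591$)
$v{\left(U,l \right)} = U + 2 l$
$F{\left(r,t \right)} = r - 15 t$ ($F{\left(r,t \right)} = \left(-1 + 2 \left(-7\right)\right) t + r = \left(-1 - 14\right) t + r = - 15 t + r = r - 15 t$)
$F{\left(47,O{\left(4 \right)} \right)} - d = \left(47 - 60\right) - \frac{109}{4825} = -13 - \frac{109}{4825} = - \frac{62834}{4825}$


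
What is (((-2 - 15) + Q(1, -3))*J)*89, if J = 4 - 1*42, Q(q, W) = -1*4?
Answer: 71022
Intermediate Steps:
Q(q, W) = -4
J = -38 (J = 4 - 42 = -38)
(((-2 - 15) + Q(1, -3))*J)*89 = (((-2 - 15) - 4)*(-38))*89 = ((-17 - 4)*(-38))*89 = -21*(-38)*89 = 798*89 = 71022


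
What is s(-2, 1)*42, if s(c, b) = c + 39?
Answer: 1554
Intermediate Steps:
s(c, b) = 39 + c
s(-2, 1)*42 = (39 - 2)*42 = 37*42 = 1554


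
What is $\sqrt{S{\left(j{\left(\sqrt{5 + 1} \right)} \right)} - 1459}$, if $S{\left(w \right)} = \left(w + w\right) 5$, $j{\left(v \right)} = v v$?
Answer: $i \sqrt{1399} \approx 37.403 i$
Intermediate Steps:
$j{\left(v \right)} = v^{2}$
$S{\left(w \right)} = 10 w$ ($S{\left(w \right)} = 2 w 5 = 10 w$)
$\sqrt{S{\left(j{\left(\sqrt{5 + 1} \right)} \right)} - 1459} = \sqrt{10 \left(\sqrt{5 + 1}\right)^{2} - 1459} = \sqrt{10 \left(\sqrt{6}\right)^{2} - 1459} = \sqrt{10 \cdot 6 - 1459} = \sqrt{60 - 1459} = \sqrt{-1399} = i \sqrt{1399}$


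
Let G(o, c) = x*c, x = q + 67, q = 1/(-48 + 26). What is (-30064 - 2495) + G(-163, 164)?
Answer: -237363/11 ≈ -21578.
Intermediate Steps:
q = -1/22 (q = 1/(-22) = -1/22 ≈ -0.045455)
x = 1473/22 (x = -1/22 + 67 = 1473/22 ≈ 66.955)
G(o, c) = 1473*c/22
(-30064 - 2495) + G(-163, 164) = (-30064 - 2495) + (1473/22)*164 = -32559 + 120786/11 = -237363/11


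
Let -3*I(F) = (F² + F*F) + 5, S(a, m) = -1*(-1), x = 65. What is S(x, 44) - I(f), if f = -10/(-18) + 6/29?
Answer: 624170/204363 ≈ 3.0542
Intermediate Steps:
S(a, m) = 1
f = 199/261 (f = -10*(-1/18) + 6*(1/29) = 5/9 + 6/29 = 199/261 ≈ 0.76245)
I(F) = -5/3 - 2*F²/3 (I(F) = -((F² + F*F) + 5)/3 = -((F² + F²) + 5)/3 = -(2*F² + 5)/3 = -(5 + 2*F²)/3 = -5/3 - 2*F²/3)
S(x, 44) - I(f) = 1 - (-5/3 - 2*(199/261)²/3) = 1 - (-5/3 - ⅔*39601/68121) = 1 - (-5/3 - 79202/204363) = 1 - 1*(-419807/204363) = 1 + 419807/204363 = 624170/204363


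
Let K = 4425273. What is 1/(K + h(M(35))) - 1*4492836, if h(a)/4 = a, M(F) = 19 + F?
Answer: -19882996296803/4425489 ≈ -4.4928e+6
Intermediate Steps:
h(a) = 4*a
1/(K + h(M(35))) - 1*4492836 = 1/(4425273 + 4*(19 + 35)) - 1*4492836 = 1/(4425273 + 4*54) - 4492836 = 1/(4425273 + 216) - 4492836 = 1/4425489 - 4492836 = -19882996296803/4425489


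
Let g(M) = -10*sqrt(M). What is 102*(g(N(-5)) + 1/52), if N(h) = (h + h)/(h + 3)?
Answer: 51/26 - 1020*sqrt(5) ≈ -2278.8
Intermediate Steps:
N(h) = 2*h/(3 + h) (N(h) = (2*h)/(3 + h) = 2*h/(3 + h))
102*(g(N(-5)) + 1/52) = 102*(-10*sqrt(10)*sqrt(-1/(3 - 5)) + 1/52) = 102*(-10*sqrt(10)*sqrt(-1/(-2)) + 1/52) = 102*(-10*sqrt(5) + 1/52) = 102*(1/52 - 10*sqrt(5)) = 51/26 - 1020*sqrt(5)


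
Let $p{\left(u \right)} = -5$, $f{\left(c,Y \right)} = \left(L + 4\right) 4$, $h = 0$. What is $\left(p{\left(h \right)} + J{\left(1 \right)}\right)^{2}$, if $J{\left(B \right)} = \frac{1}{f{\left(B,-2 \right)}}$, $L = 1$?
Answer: $\frac{9801}{400} \approx 24.503$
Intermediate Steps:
$f{\left(c,Y \right)} = 20$ ($f{\left(c,Y \right)} = \left(1 + 4\right) 4 = 5 \cdot 4 = 20$)
$J{\left(B \right)} = \frac{1}{20}$
$\left(p{\left(h \right)} + J{\left(1 \right)}\right)^{2} = \left(-5 + \frac{1}{20}\right)^{2} = \left(- \frac{99}{20}\right)^{2} = \frac{9801}{400}$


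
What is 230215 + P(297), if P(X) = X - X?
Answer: 230215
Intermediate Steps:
P(X) = 0
230215 + P(297) = 230215 + 0 = 230215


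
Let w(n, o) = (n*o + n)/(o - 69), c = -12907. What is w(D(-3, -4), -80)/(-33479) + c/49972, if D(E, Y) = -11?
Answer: -64341478829/249278875612 ≈ -0.25811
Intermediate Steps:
w(n, o) = (n + n*o)/(-69 + o)
w(D(-3, -4), -80)/(-33479) + c/49972 = -11*(1 - 80)/(-69 - 80)/(-33479) - 12907/49972 = -11*(-79)/(-149)*(-1/33479) - 12907*1/49972 = -11*(-1/149)*(-79)*(-1/33479) - 12907/49972 = -869/149*(-1/33479) - 12907/49972 = 869/4988371 - 12907/49972 = -64341478829/249278875612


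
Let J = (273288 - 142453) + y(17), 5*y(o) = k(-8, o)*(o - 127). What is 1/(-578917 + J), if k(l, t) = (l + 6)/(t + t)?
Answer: -17/7617372 ≈ -2.2317e-6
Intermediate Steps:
k(l, t) = (6 + l)/(2*t) (k(l, t) = (6 + l)/((2*t)) = (6 + l)*(1/(2*t)) = (6 + l)/(2*t))
y(o) = -(-127 + o)/(5*o) (y(o) = (((6 - 8)/(2*o))*(o - 127))/5 = (((1/2)*(-2)/o)*(-127 + o))/5 = ((-1/o)*(-127 + o))/5 = (-(-127 + o)/o)/5 = -(-127 + o)/(5*o))
J = 2224217/17 (J = (273288 - 142453) + (1/5)*(127 - 1*17)/17 = 130835 + (1/5)*(1/17)*(127 - 17) = 130835 + (1/5)*(1/17)*110 = 130835 + 22/17 = 2224217/17 ≈ 1.3084e+5)
1/(-578917 + J) = 1/(-578917 + 2224217/17) = 1/(-7617372/17) = -17/7617372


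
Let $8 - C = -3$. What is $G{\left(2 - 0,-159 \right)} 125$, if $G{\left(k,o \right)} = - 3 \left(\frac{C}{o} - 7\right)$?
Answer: $\frac{140500}{53} \approx 2650.9$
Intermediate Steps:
$C = 11$ ($C = 8 - -3 = 8 + 3 = 11$)
$G{\left(k,o \right)} = 21 - \frac{33}{o}$ ($G{\left(k,o \right)} = - 3 \left(\frac{11}{o} - 7\right) = - 3 \left(-7 + \frac{11}{o}\right) = 21 - \frac{33}{o}$)
$G{\left(2 - 0,-159 \right)} 125 = \left(21 - \frac{33}{-159}\right) 125 = \left(21 - - \frac{11}{53}\right) 125 = \left(21 + \frac{11}{53}\right) 125 = \frac{1124}{53} \cdot 125 = \frac{140500}{53}$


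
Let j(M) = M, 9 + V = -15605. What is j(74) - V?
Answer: 15688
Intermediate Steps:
V = -15614 (V = -9 - 15605 = -15614)
j(74) - V = 74 - 1*(-15614) = 74 + 15614 = 15688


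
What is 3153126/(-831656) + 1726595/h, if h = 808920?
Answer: -3981048545/2402654184 ≈ -1.6569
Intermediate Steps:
3153126/(-831656) + 1726595/h = 3153126/(-831656) + 1726595/808920 = 3153126*(-1/831656) + 1726595*(1/808920) = -1576563/415828 + 345319/161784 = -3981048545/2402654184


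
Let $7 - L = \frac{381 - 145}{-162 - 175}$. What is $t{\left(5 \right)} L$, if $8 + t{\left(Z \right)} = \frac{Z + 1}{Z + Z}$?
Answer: $- \frac{19203}{337} \approx -56.982$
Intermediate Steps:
$L = \frac{2595}{337}$ ($L = 7 - \frac{381 - 145}{-162 - 175} = 7 - \frac{236}{-337} = 7 - 236 \left(- \frac{1}{337}\right) = 7 - - \frac{236}{337} = 7 + \frac{236}{337} = \frac{2595}{337} \approx 7.7003$)
$t{\left(Z \right)} = -8 + \frac{1 + Z}{2 Z}$ ($t{\left(Z \right)} = -8 + \frac{Z + 1}{Z + Z} = -8 + \frac{1 + Z}{2 Z}$)
$t{\left(5 \right)} L = \frac{1 - 75}{2 \cdot 5} \cdot \frac{2595}{337} = \frac{1}{2} \cdot \frac{1}{5} \left(1 - 75\right) \frac{2595}{337} = \frac{1}{2} \cdot \frac{1}{5} \left(-74\right) \frac{2595}{337} = \left(- \frac{37}{5}\right) \frac{2595}{337} = - \frac{19203}{337}$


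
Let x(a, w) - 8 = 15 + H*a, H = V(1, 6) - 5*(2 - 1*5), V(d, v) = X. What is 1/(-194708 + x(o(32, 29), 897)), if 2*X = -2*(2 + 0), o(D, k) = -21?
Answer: -1/194958 ≈ -5.1293e-6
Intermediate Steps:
X = -2 (X = (-2*(2 + 0))/2 = (-2*2)/2 = (½)*(-4) = -2)
V(d, v) = -2
H = 13 (H = -2 - 5*(2 - 1*5) = -2 - 5*(2 - 5) = -2 - 5*(-3) = -2 + 15 = 13)
x(a, w) = 23 + 13*a (x(a, w) = 8 + (15 + 13*a) = 23 + 13*a)
1/(-194708 + x(o(32, 29), 897)) = 1/(-194708 + (23 + 13*(-21))) = 1/(-194708 + (23 - 273)) = 1/(-194708 - 250) = 1/(-194958) = -1/194958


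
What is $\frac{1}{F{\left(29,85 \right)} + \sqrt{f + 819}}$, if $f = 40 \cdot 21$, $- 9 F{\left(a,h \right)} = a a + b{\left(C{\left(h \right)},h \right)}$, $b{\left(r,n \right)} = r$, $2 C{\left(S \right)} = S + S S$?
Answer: $- \frac{40464}{20079637} - \frac{81 \sqrt{1659}}{20079637} \approx -0.0021795$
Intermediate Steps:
$C{\left(S \right)} = \frac{S}{2} + \frac{S^{2}}{2}$ ($C{\left(S \right)} = \frac{S + S S}{2} = \frac{S + S^{2}}{2} = \frac{S}{2} + \frac{S^{2}}{2}$)
$F{\left(a,h \right)} = - \frac{a^{2}}{9} - \frac{h \left(1 + h\right)}{18}$ ($F{\left(a,h \right)} = - \frac{a a + \frac{h \left(1 + h\right)}{2}}{9} = - \frac{a^{2} + \frac{h \left(1 + h\right)}{2}}{9} = - \frac{a^{2}}{9} - \frac{h \left(1 + h\right)}{18}$)
$f = 840$
$\frac{1}{F{\left(29,85 \right)} + \sqrt{f + 819}} = \frac{1}{\left(- \frac{29^{2}}{9} - \frac{85 \left(1 + 85\right)}{18}\right) + \sqrt{840 + 819}} = \frac{1}{\left(\left(- \frac{1}{9}\right) 841 - \frac{85}{18} \cdot 86\right) + \sqrt{1659}} = \frac{1}{\left(- \frac{841}{9} - \frac{3655}{9}\right) + \sqrt{1659}} = \frac{1}{- \frac{4496}{9} + \sqrt{1659}}$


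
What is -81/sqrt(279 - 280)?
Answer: 81*I ≈ 81.0*I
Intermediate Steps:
-81/sqrt(279 - 280) = -81*(-I) = -(-81)*I = 81*I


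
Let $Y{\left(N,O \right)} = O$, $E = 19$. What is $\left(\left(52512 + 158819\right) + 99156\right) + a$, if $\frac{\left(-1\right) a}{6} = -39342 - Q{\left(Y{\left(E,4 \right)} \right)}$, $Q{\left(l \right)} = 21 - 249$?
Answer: $545171$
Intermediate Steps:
$Q{\left(l \right)} = -228$ ($Q{\left(l \right)} = 21 - 249 = -228$)
$a = 234684$ ($a = - 6 \left(-39342 - -228\right) = - 6 \left(-39342 + 228\right) = \left(-6\right) \left(-39114\right) = 234684$)
$\left(\left(52512 + 158819\right) + 99156\right) + a = \left(\left(52512 + 158819\right) + 99156\right) + 234684 = \left(211331 + 99156\right) + 234684 = 310487 + 234684 = 545171$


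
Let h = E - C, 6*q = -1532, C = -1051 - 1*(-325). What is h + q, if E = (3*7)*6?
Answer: 1790/3 ≈ 596.67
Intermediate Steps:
C = -726 (C = -1051 + 325 = -726)
E = 126 (E = 21*6 = 126)
q = -766/3 (q = (1/6)*(-1532) = -766/3 ≈ -255.33)
h = 852 (h = 126 - 1*(-726) = 126 + 726 = 852)
h + q = 852 - 766/3 = 1790/3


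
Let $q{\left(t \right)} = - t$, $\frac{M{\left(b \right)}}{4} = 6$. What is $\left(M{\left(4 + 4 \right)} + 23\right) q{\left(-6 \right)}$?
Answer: $282$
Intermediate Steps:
$M{\left(b \right)} = 24$ ($M{\left(b \right)} = 4 \cdot 6 = 24$)
$\left(M{\left(4 + 4 \right)} + 23\right) q{\left(-6 \right)} = \left(24 + 23\right) \left(\left(-1\right) \left(-6\right)\right) = 47 \cdot 6 = 282$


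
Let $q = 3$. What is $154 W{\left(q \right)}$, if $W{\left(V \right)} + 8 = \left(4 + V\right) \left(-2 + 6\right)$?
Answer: $3080$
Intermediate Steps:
$W{\left(V \right)} = 8 + 4 V$ ($W{\left(V \right)} = -8 + \left(4 + V\right) \left(-2 + 6\right) = -8 + \left(4 + V\right) 4 = -8 + \left(16 + 4 V\right) = 8 + 4 V$)
$154 W{\left(q \right)} = 154 \left(8 + 4 \cdot 3\right) = 154 \left(8 + 12\right) = 154 \cdot 20 = 3080$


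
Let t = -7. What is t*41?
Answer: -287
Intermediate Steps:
t*41 = -7*41 = -287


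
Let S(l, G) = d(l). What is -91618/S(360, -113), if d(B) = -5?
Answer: 91618/5 ≈ 18324.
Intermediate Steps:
S(l, G) = -5
-91618/S(360, -113) = -91618/(-5) = -91618*(-1/5) = 91618/5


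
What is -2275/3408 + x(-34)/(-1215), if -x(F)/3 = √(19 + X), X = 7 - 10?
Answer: -302581/460080 ≈ -0.65767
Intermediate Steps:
X = -3
x(F) = -12 (x(F) = -3*√(19 - 3) = -3*√16 = -3*4 = -12)
-2275/3408 + x(-34)/(-1215) = -2275/3408 - 12/(-1215) = -2275*1/3408 - 12*(-1/1215) = -2275/3408 + 4/405 = -302581/460080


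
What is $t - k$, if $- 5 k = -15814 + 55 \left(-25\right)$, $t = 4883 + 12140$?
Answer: $\frac{67926}{5} \approx 13585.0$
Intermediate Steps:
$t = 17023$
$k = \frac{17189}{5}$ ($k = - \frac{-15814 + 55 \left(-25\right)}{5} = - \frac{-15814 - 1375}{5} = \left(- \frac{1}{5}\right) \left(-17189\right) = \frac{17189}{5} \approx 3437.8$)
$t - k = 17023 - \frac{17189}{5} = \frac{67926}{5}$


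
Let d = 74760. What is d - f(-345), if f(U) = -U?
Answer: 74415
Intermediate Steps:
d - f(-345) = 74760 - (-1)*(-345) = 74760 - 1*345 = 74760 - 345 = 74415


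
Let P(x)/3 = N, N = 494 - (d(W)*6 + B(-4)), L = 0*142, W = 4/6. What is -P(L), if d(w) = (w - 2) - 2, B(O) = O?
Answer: -1554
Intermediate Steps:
W = ⅔ (W = 4*(⅙) = ⅔ ≈ 0.66667)
d(w) = -4 + w (d(w) = (-2 + w) - 2 = -4 + w)
L = 0
N = 518 (N = 494 - ((-4 + ⅔)*6 - 4) = 494 - (-10/3*6 - 4) = 494 - (-20 - 4) = 494 - 1*(-24) = 494 + 24 = 518)
P(x) = 1554 (P(x) = 3*518 = 1554)
-P(L) = -1*1554 = -1554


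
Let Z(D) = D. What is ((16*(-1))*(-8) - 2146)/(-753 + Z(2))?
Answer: 2018/751 ≈ 2.6871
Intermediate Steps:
((16*(-1))*(-8) - 2146)/(-753 + Z(2)) = ((16*(-1))*(-8) - 2146)/(-753 + 2) = (-16*(-8) - 2146)/(-751) = (128 - 2146)*(-1/751) = -2018*(-1/751) = 2018/751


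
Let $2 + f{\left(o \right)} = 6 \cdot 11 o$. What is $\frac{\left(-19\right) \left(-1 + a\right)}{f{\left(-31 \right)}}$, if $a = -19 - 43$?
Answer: $- \frac{1197}{2048} \approx -0.58447$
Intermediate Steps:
$f{\left(o \right)} = -2 + 66 o$ ($f{\left(o \right)} = -2 + 6 \cdot 11 o = -2 + 66 o$)
$a = -62$
$\frac{\left(-19\right) \left(-1 + a\right)}{f{\left(-31 \right)}} = \frac{\left(-19\right) \left(-1 - 62\right)}{-2 + 66 \left(-31\right)} = \frac{\left(-19\right) \left(-63\right)}{-2 - 2046} = \frac{1197}{-2048} = 1197 \left(- \frac{1}{2048}\right) = - \frac{1197}{2048}$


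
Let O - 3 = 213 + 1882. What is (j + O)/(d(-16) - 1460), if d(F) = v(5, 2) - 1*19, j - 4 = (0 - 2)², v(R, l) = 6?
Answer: -702/491 ≈ -1.4297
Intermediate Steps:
j = 8 (j = 4 + (0 - 2)² = 4 + (-2)² = 4 + 4 = 8)
d(F) = -13 (d(F) = 6 - 1*19 = 6 - 19 = -13)
O = 2098 (O = 3 + (213 + 1882) = 3 + 2095 = 2098)
(j + O)/(d(-16) - 1460) = (8 + 2098)/(-13 - 1460) = 2106/(-1473) = 2106*(-1/1473) = -702/491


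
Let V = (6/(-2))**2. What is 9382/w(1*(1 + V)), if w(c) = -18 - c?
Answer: -4691/14 ≈ -335.07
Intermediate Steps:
V = 9 (V = (6*(-1/2))**2 = (-3)**2 = 9)
9382/w(1*(1 + V)) = 9382/(-18 - (1 + 9)) = 9382/(-18 - 10) = 9382/(-28) = 9382*(-1/28) = -4691/14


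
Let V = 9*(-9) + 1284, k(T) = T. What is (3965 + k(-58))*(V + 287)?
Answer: 5821430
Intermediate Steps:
V = 1203 (V = -81 + 1284 = 1203)
(3965 + k(-58))*(V + 287) = (3965 - 58)*(1203 + 287) = 3907*1490 = 5821430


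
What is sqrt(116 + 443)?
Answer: sqrt(559) ≈ 23.643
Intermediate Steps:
sqrt(116 + 443) = sqrt(559)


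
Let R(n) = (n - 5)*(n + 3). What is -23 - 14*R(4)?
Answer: 75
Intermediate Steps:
R(n) = (-5 + n)*(3 + n)
-23 - 14*R(4) = -23 - 14*(-15 + 4² - 2*4) = -23 - 14*(-15 + 16 - 8) = -23 - 14*(-7) = -23 + 98 = 75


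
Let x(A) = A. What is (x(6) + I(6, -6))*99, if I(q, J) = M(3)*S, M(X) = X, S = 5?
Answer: 2079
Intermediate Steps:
I(q, J) = 15 (I(q, J) = 3*5 = 15)
(x(6) + I(6, -6))*99 = (6 + 15)*99 = 21*99 = 2079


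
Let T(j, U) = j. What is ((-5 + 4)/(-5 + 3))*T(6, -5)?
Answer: 3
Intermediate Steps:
((-5 + 4)/(-5 + 3))*T(6, -5) = ((-5 + 4)/(-5 + 3))*6 = -1/(-2)*6 = -1*(-1/2)*6 = (1/2)*6 = 3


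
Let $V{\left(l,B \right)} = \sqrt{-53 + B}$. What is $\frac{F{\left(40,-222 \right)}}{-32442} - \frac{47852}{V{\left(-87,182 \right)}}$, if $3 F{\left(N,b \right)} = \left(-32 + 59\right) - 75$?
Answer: $\frac{8}{16221} - \frac{47852 \sqrt{129}}{129} \approx -4213.1$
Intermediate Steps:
$F{\left(N,b \right)} = -16$ ($F{\left(N,b \right)} = \frac{\left(-32 + 59\right) - 75}{3} = \frac{27 - 75}{3} = \frac{1}{3} \left(-48\right) = -16$)
$\frac{F{\left(40,-222 \right)}}{-32442} - \frac{47852}{V{\left(-87,182 \right)}} = - \frac{16}{-32442} - \frac{47852}{\sqrt{-53 + 182}} = \left(-16\right) \left(- \frac{1}{32442}\right) - \frac{47852}{\sqrt{129}} = \frac{8}{16221} - 47852 \frac{\sqrt{129}}{129} = \frac{8}{16221} - \frac{47852 \sqrt{129}}{129}$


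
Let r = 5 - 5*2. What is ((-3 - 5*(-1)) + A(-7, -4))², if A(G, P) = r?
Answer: 9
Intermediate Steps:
r = -5 (r = 5 - 10 = -5)
A(G, P) = -5
((-3 - 5*(-1)) + A(-7, -4))² = ((-3 - 5*(-1)) - 5)² = ((-3 + 5) - 5)² = (2 - 5)² = (-3)² = 9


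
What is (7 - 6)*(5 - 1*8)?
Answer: -3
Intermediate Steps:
(7 - 6)*(5 - 1*8) = 1*(5 - 8) = 1*(-3) = -3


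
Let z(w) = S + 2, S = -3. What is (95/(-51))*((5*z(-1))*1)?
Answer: 475/51 ≈ 9.3137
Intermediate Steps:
z(w) = -1 (z(w) = -3 + 2 = -1)
(95/(-51))*((5*z(-1))*1) = (95/(-51))*((5*(-1))*1) = (95*(-1/51))*(-5*1) = -95/51*(-5) = 475/51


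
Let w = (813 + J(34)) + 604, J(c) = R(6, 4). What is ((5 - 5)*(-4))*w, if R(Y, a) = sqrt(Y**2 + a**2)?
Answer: 0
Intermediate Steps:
J(c) = 2*sqrt(13) (J(c) = sqrt(6**2 + 4**2) = sqrt(36 + 16) = sqrt(52) = 2*sqrt(13))
w = 1417 + 2*sqrt(13) (w = (813 + 2*sqrt(13)) + 604 = 1417 + 2*sqrt(13) ≈ 1424.2)
((5 - 5)*(-4))*w = ((5 - 5)*(-4))*(1417 + 2*sqrt(13)) = (0*(-4))*(1417 + 2*sqrt(13)) = 0*(1417 + 2*sqrt(13)) = 0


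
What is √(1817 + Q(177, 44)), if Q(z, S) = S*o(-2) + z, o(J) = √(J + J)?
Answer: √(1994 + 88*I) ≈ 44.665 + 0.9851*I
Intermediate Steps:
o(J) = √2*√J (o(J) = √(2*J) = √2*√J)
Q(z, S) = z + 2*I*S (Q(z, S) = S*(√2*√(-2)) + z = S*(√2*(I*√2)) + z = S*(2*I) + z = 2*I*S + z = z + 2*I*S)
√(1817 + Q(177, 44)) = √(1817 + (177 + 2*I*44)) = √(1817 + (177 + 88*I)) = √(1994 + 88*I)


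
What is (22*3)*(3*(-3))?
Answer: -594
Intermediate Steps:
(22*3)*(3*(-3)) = 66*(-9) = -594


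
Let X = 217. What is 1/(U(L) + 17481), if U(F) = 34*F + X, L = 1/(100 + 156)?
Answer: 128/2265361 ≈ 5.6503e-5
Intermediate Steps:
L = 1/256 ≈ 0.0039063
U(F) = 217 + 34*F (U(F) = 34*F + 217 = 217 + 34*F)
1/(U(L) + 17481) = 1/((217 + 34*(1/256)) + 17481) = 1/((217 + 17/128) + 17481) = 1/(27793/128 + 17481) = 1/(2265361/128) = 128/2265361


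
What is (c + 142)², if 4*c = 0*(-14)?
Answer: 20164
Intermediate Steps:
c = 0 (c = (0*(-14))/4 = (¼)*0 = 0)
(c + 142)² = (0 + 142)² = 142² = 20164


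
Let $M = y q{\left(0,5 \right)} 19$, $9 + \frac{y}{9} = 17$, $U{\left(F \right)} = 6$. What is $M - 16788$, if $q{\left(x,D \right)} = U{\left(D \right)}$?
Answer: $-8580$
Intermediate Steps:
$q{\left(x,D \right)} = 6$
$y = 72$ ($y = -81 + 9 \cdot 17 = -81 + 153 = 72$)
$M = 8208$ ($M = 72 \cdot 6 \cdot 19 = 432 \cdot 19 = 8208$)
$M - 16788 = 8208 - 16788 = -8580$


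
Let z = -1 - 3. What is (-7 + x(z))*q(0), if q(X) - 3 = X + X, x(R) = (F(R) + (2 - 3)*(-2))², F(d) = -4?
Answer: -9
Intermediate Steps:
z = -4
x(R) = 4 (x(R) = (-4 + (2 - 3)*(-2))² = (-4 - 1*(-2))² = (-4 + 2)² = (-2)² = 4)
q(X) = 3 + 2*X (q(X) = 3 + (X + X) = 3 + 2*X)
(-7 + x(z))*q(0) = (-7 + 4)*(3 + 2*0) = -3*(3 + 0) = -3*3 = -9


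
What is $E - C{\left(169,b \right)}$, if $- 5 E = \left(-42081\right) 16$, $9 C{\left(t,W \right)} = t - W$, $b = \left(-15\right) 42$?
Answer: $\frac{6055669}{45} \approx 1.3457 \cdot 10^{5}$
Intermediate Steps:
$b = -630$
$C{\left(t,W \right)} = - \frac{W}{9} + \frac{t}{9}$ ($C{\left(t,W \right)} = \frac{t - W}{9} = - \frac{W}{9} + \frac{t}{9}$)
$E = \frac{673296}{5}$ ($E = - \frac{\left(-42081\right) 16}{5} = \left(- \frac{1}{5}\right) \left(-673296\right) = \frac{673296}{5} \approx 1.3466 \cdot 10^{5}$)
$E - C{\left(169,b \right)} = \frac{673296}{5} - \left(\left(- \frac{1}{9}\right) \left(-630\right) + \frac{1}{9} \cdot 169\right) = \frac{673296}{5} - \left(70 + \frac{169}{9}\right) = \frac{673296}{5} - \frac{799}{9} = \frac{6055669}{45}$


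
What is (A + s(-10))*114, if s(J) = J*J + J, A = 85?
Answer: 19950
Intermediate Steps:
s(J) = J + J**2 (s(J) = J**2 + J = J + J**2)
(A + s(-10))*114 = (85 - 10*(1 - 10))*114 = (85 - 10*(-9))*114 = (85 + 90)*114 = 175*114 = 19950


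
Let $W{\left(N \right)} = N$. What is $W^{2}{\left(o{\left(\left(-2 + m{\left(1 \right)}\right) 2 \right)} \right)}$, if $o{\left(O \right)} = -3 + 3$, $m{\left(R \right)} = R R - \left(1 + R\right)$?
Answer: $0$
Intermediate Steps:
$m{\left(R \right)} = -1 + R^{2} - R$ ($m{\left(R \right)} = R^{2} - \left(1 + R\right) = -1 + R^{2} - R$)
$o{\left(O \right)} = 0$
$W^{2}{\left(o{\left(\left(-2 + m{\left(1 \right)}\right) 2 \right)} \right)} = 0^{2} = 0$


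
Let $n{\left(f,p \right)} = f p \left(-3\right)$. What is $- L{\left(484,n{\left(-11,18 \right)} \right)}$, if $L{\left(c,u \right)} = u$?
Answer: $-594$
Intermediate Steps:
$n{\left(f,p \right)} = - 3 f p$
$- L{\left(484,n{\left(-11,18 \right)} \right)} = - \left(-3\right) \left(-11\right) 18 = \left(-1\right) 594 = -594$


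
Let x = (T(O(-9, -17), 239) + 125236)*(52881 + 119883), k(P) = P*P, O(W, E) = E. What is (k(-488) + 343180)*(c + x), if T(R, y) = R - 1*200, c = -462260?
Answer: 12555621924498944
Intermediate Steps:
k(P) = P²
T(R, y) = -200 + R (T(R, y) = R - 200 = -200 + R)
x = 21598782516 (x = ((-200 - 17) + 125236)*(52881 + 119883) = (-217 + 125236)*172764 = 125019*172764 = 21598782516)
(k(-488) + 343180)*(c + x) = ((-488)² + 343180)*(-462260 + 21598782516) = (238144 + 343180)*21598320256 = 581324*21598320256 = 12555621924498944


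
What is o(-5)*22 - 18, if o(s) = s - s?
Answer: -18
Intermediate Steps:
o(s) = 0
o(-5)*22 - 18 = 0*22 - 18 = 0 - 18 = -18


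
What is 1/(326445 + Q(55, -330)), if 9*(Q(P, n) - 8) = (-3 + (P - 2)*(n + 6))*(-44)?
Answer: 3/1231259 ≈ 2.4365e-6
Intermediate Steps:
Q(P, n) = 68/3 - 44*(-2 + P)*(6 + n)/9 (Q(P, n) = 8 + ((-3 + (P - 2)*(n + 6))*(-44))/9 = 8 + ((-3 + (-2 + P)*(6 + n))*(-44))/9 = 8 + (132 - 44*(-2 + P)*(6 + n))/9 = 8 + (44/3 - 44*(-2 + P)*(6 + n)/9) = 68/3 - 44*(-2 + P)*(6 + n)/9)
1/(326445 + Q(55, -330)) = 1/(326445 + (244/3 - 88/3*55 + (88/9)*(-330) - 44/9*55*(-330))) = 1/(326445 + (244/3 - 4840/3 - 9680/3 + 266200/3)) = 1/(326445 + 251924/3) = 1/(1231259/3) = 3/1231259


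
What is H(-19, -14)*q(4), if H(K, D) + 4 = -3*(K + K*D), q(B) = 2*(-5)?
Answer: 7450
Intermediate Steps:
q(B) = -10
H(K, D) = -4 - 3*K - 3*D*K (H(K, D) = -4 - 3*(K + K*D) = -4 - 3*(K + D*K) = -4 + (-3*K - 3*D*K) = -4 - 3*K - 3*D*K)
H(-19, -14)*q(4) = (-4 - 3*(-19) - 3*(-14)*(-19))*(-10) = (-4 + 57 - 798)*(-10) = -745*(-10) = 7450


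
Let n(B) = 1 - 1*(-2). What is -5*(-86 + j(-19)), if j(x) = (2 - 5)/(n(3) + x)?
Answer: 6865/16 ≈ 429.06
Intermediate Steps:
n(B) = 3 (n(B) = 1 + 2 = 3)
j(x) = -3/(3 + x) (j(x) = (2 - 5)/(3 + x) = -3/(3 + x))
-5*(-86 + j(-19)) = -5*(-86 - 3/(3 - 19)) = -5*(-86 - 3/(-16)) = -5*(-86 - 3*(-1/16)) = -5*(-86 + 3/16) = -5*(-1373/16) = 6865/16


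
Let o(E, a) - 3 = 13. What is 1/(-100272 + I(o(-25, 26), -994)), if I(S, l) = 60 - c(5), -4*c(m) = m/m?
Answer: -4/400847 ≈ -9.9789e-6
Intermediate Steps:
c(m) = -1/4 (c(m) = -m/(4*m) = -1/4*1 = -1/4)
o(E, a) = 16 (o(E, a) = 3 + 13 = 16)
I(S, l) = 241/4 (I(S, l) = 60 - 1*(-1/4) = 60 + 1/4 = 241/4)
1/(-100272 + I(o(-25, 26), -994)) = 1/(-100272 + 241/4) = 1/(-400847/4) = -4/400847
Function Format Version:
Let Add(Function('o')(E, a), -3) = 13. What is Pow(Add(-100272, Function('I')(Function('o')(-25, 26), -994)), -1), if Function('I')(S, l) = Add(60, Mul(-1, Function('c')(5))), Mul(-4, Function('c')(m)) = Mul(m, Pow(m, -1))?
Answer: Rational(-4, 400847) ≈ -9.9789e-6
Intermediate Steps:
Function('c')(m) = Rational(-1, 4) (Function('c')(m) = Mul(Rational(-1, 4), Mul(m, Pow(m, -1))) = Mul(Rational(-1, 4), 1) = Rational(-1, 4))
Function('o')(E, a) = 16 (Function('o')(E, a) = Add(3, 13) = 16)
Function('I')(S, l) = Rational(241, 4) (Function('I')(S, l) = Add(60, Mul(-1, Rational(-1, 4))) = Add(60, Rational(1, 4)) = Rational(241, 4))
Pow(Add(-100272, Function('I')(Function('o')(-25, 26), -994)), -1) = Pow(Add(-100272, Rational(241, 4)), -1) = Pow(Rational(-400847, 4), -1) = Rational(-4, 400847)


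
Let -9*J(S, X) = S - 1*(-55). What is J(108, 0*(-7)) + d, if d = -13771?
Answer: -124102/9 ≈ -13789.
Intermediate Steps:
J(S, X) = -55/9 - S/9 (J(S, X) = -(S - 1*(-55))/9 = -(S + 55)/9 = -(55 + S)/9 = -55/9 - S/9)
J(108, 0*(-7)) + d = (-55/9 - ⅑*108) - 13771 = (-55/9 - 12) - 13771 = -163/9 - 13771 = -124102/9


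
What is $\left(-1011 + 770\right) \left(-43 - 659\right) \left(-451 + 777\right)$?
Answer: $55153332$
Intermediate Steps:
$\left(-1011 + 770\right) \left(-43 - 659\right) \left(-451 + 777\right) = - 241 \left(\left(-702\right) 326\right) = \left(-241\right) \left(-228852\right) = 55153332$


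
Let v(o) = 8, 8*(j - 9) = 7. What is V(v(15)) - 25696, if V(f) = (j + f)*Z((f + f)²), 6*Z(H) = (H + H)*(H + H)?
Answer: 2265824/3 ≈ 7.5528e+5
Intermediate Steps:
j = 79/8 (j = 9 + (⅛)*7 = 9 + 7/8 = 79/8 ≈ 9.8750)
Z(H) = 2*H²/3 (Z(H) = ((H + H)*(H + H))/6 = ((2*H)*(2*H))/6 = (4*H²)/6 = 2*H²/3)
V(f) = 32*f⁴*(79/8 + f)/3 (V(f) = (79/8 + f)*(2*((f + f)²)²/3) = (79/8 + f)*(2*((2*f)²)²/3) = (79/8 + f)*(2*(4*f²)²/3) = (79/8 + f)*(2*(16*f⁴)/3) = (79/8 + f)*(32*f⁴/3) = 32*f⁴*(79/8 + f)/3)
V(v(15)) - 25696 = (4/3)*8⁴*(79 + 8*8) - 25696 = (4/3)*4096*(79 + 64) - 25696 = (4/3)*4096*143 - 25696 = 2342912/3 - 25696 = 2265824/3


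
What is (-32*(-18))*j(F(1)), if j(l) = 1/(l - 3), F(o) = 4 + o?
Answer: 288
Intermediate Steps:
j(l) = 1/(-3 + l)
(-32*(-18))*j(F(1)) = (-32*(-18))/(-3 + (4 + 1)) = 576/(-3 + 5) = 576/2 = 576*(½) = 288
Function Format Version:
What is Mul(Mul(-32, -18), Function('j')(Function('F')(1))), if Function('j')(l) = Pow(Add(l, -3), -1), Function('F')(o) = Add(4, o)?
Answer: 288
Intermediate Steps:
Function('j')(l) = Pow(Add(-3, l), -1)
Mul(Mul(-32, -18), Function('j')(Function('F')(1))) = Mul(Mul(-32, -18), Pow(Add(-3, Add(4, 1)), -1)) = Mul(576, Pow(Add(-3, 5), -1)) = Mul(576, Pow(2, -1)) = Mul(576, Rational(1, 2)) = 288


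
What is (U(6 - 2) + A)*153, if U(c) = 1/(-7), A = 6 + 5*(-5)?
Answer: -20502/7 ≈ -2928.9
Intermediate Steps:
A = -19 (A = 6 - 25 = -19)
U(c) = -⅐
(U(6 - 2) + A)*153 = (-⅐ - 19)*153 = -134/7*153 = -20502/7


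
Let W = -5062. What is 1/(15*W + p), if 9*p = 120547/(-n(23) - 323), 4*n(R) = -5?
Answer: -11583/879979378 ≈ -1.3163e-5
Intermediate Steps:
n(R) = -5/4 (n(R) = (1/4)*(-5) = -5/4)
p = -482188/11583 (p = (120547/(-1*(-5/4) - 323))/9 = (120547/(5/4 - 323))/9 = (120547/(-1287/4))/9 = (120547*(-4/1287))/9 = (1/9)*(-482188/1287) = -482188/11583 ≈ -41.629)
1/(15*W + p) = 1/(15*(-5062) - 482188/11583) = 1/(-75930 - 482188/11583) = 1/(-879979378/11583) = -11583/879979378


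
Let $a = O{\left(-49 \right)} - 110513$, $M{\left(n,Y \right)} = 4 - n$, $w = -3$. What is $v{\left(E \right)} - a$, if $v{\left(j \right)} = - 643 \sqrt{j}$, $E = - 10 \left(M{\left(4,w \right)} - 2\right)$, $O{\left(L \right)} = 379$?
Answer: $110134 - 1286 \sqrt{5} \approx 1.0726 \cdot 10^{5}$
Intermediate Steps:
$a = -110134$ ($a = 379 - 110513 = -110134$)
$E = 20$ ($E = - 10 \left(\left(4 - 4\right) - 2\right) = - 10 \left(0 - 2\right) = \left(-10\right) \left(-2\right) = 20$)
$v{\left(E \right)} - a = - 643 \sqrt{20} - -110134 = - 643 \cdot 2 \sqrt{5} + 110134 = - 1286 \sqrt{5} + 110134 = 110134 - 1286 \sqrt{5}$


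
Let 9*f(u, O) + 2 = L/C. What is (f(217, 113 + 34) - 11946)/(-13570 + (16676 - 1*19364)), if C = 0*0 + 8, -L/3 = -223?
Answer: 859459/1170576 ≈ 0.73422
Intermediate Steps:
L = 669 (L = -3*(-223) = 669)
C = 8 (C = 0 + 8 = 8)
f(u, O) = 653/72 (f(u, O) = -2/9 + (669/8)/9 = -2/9 + (669*(1/8))/9 = -2/9 + (1/9)*(669/8) = -2/9 + 223/24 = 653/72)
(f(217, 113 + 34) - 11946)/(-13570 + (16676 - 1*19364)) = (653/72 - 11946)/(-13570 + (16676 - 1*19364)) = -859459/(72*(-13570 + (16676 - 19364))) = -859459/(72*(-13570 - 2688)) = -859459/72/(-16258) = -859459/72*(-1/16258) = 859459/1170576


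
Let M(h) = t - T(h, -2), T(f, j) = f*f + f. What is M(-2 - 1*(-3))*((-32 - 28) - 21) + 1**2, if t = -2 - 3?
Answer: 568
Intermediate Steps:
T(f, j) = f + f**2 (T(f, j) = f**2 + f = f + f**2)
t = -5
M(h) = -5 - h*(1 + h)
M(-2 - 1*(-3))*((-32 - 28) - 21) + 1**2 = (-5 - (-2 - 1*(-3))*(1 + (-2 - 1*(-3))))*((-32 - 28) - 21) + 1**2 = (-5 - (-2 + 3)*(1 + (-2 + 3)))*(-60 - 21) + 1 = (-5 - 1*1*(1 + 1))*(-81) + 1 = (-5 - 1*1*2)*(-81) + 1 = (-5 - 2)*(-81) + 1 = -7*(-81) + 1 = 567 + 1 = 568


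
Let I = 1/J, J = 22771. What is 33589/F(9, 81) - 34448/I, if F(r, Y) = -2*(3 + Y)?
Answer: -131781822133/168 ≈ -7.8442e+8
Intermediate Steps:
I = 1/22771 ≈ 4.3916e-5
F(r, Y) = -6 - 2*Y
33589/F(9, 81) - 34448/I = 33589/(-6 - 2*81) - 34448/1/22771 = 33589/(-6 - 162) - 34448*22771 = 33589/(-168) - 784415408 = 33589*(-1/168) - 784415408 = -33589/168 - 784415408 = -131781822133/168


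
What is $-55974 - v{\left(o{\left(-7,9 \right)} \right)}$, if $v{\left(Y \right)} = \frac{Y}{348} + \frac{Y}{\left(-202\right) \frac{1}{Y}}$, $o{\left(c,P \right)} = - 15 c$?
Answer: $- \frac{655155469}{11716} \approx -55920.0$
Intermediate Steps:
$v{\left(Y \right)} = - \frac{Y^{2}}{202} + \frac{Y}{348}$ ($v{\left(Y \right)} = Y \frac{1}{348} + Y \left(- \frac{Y}{202}\right) = \frac{Y}{348} - \frac{Y^{2}}{202} = - \frac{Y^{2}}{202} + \frac{Y}{348}$)
$-55974 - v{\left(o{\left(-7,9 \right)} \right)} = -55974 - \frac{\left(-15\right) \left(-7\right) \left(101 - 174 \left(\left(-15\right) \left(-7\right)\right)\right)}{35148} = -55974 - \frac{1}{35148} \cdot 105 \left(101 - 18270\right) = -55974 - \frac{1}{35148} \cdot 105 \left(-18169\right) = -55974 - - \frac{635915}{11716} = -55974 + \frac{635915}{11716} = - \frac{655155469}{11716}$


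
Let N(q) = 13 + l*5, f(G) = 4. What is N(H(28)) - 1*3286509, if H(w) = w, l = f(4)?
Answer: -3286476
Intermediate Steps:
l = 4
N(q) = 33 (N(q) = 13 + 4*5 = 13 + 20 = 33)
N(H(28)) - 1*3286509 = 33 - 1*3286509 = 33 - 3286509 = -3286476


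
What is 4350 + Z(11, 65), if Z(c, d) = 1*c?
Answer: 4361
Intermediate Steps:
Z(c, d) = c
4350 + Z(11, 65) = 4350 + 11 = 4361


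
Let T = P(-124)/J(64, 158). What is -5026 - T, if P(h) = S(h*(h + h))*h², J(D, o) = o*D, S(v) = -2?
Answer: -1587255/316 ≈ -5023.0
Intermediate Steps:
J(D, o) = D*o
P(h) = -2*h²
T = -961/316 (T = (-2*(-124)²)/((64*158)) = -2*15376/10112 = -30752*1/10112 = -961/316 ≈ -3.0411)
-5026 - T = -5026 - 1*(-961/316) = -5026 + 961/316 = -1587255/316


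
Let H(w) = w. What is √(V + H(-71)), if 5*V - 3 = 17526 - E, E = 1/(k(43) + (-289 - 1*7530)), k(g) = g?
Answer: √160254030/216 ≈ 58.607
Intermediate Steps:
E = -1/7776 (E = 1/(43 + (-289 - 1*7530)) = 1/(43 + (-289 - 7530)) = 1/(43 - 7819) = 1/(-7776) = -1/7776 ≈ -0.00012860)
V = 27261101/7776 (V = ⅗ + (17526 - 1*(-1/7776))/5 = ⅗ + (17526 + 1/7776)/5 = ⅗ + (⅕)*(136282177/7776) = ⅗ + 136282177/38880 = 27261101/7776 ≈ 3505.8)
√(V + H(-71)) = √(27261101/7776 - 71) = √(26709005/7776) = √160254030/216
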